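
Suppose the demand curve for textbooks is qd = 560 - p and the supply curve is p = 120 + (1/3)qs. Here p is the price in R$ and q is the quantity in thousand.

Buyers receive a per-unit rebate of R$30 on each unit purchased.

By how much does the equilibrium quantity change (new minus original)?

Before the shock: 560 - p = 3p - 360 ⇒ 920 = 4p ⇒ p = 230, q = 330.
Since buyers' out-of-pocket price is the market price minus the rebate, the effective demand curve becomes qd = 590 - p.
Clearing the new market: 590 - p = 3p - 360, so p = 237.5 and q = 352.5.
Δq = 352.5 − 330 = +22.5.

+22.5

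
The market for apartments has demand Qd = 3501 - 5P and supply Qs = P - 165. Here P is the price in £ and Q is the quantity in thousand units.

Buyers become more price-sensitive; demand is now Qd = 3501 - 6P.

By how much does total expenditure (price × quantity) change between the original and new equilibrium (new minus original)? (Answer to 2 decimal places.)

-84642.20

Original equilibrium: 3501 - 5P = P - 165 gives 3666 = 6P, so P = 611 and Q = 446.
The shock moves the curves to Qd = 3501 - 6P and Qs = P - 165.
New equilibrium: 3501 - 6P = P - 165 ⇒ 3666 = 7P ⇒ P = 3666/7 ≈ 523.7143, Q = 2511/7 ≈ 358.7143.
Expenditure moves from 611×446 = 272506 to 523.7143×358.7143 = 187863.7959; change = -84642.20.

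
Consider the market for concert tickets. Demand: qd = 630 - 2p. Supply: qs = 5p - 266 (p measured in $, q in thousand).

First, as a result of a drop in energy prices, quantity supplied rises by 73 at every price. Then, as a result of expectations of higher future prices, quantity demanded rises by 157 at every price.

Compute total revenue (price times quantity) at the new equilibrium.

70980

Initially, 630 - 2p = 5p - 266, so 896 = 7p and p = 128, q = 374.
The shock moves the curves to qd = 787 - 2p and qs = 5p - 193.
Equate the new curves: 787 - 2p = 5p - 193, giving 980 = 7p, p = 140, q = 507.
New expenditure = 140 × 507 = 70980.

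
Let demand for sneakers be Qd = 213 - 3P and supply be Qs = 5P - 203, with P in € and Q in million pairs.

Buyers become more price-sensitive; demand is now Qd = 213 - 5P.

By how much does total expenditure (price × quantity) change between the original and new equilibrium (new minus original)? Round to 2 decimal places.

Before the shock: 213 - 3P = 5P - 203 ⇒ 416 = 8P ⇒ P = 52, Q = 57.
After the shift, demand is Qd = 213 - 5P and supply is Qs = 5P - 203.
Equate the new curves: 213 - 5P = 5P - 203, giving 416 = 10P, P = 41.6, Q = 5.
Expenditure moves from 52×57 = 2964 to 41.6×5 = 208; change = -2756.00.

-2756.00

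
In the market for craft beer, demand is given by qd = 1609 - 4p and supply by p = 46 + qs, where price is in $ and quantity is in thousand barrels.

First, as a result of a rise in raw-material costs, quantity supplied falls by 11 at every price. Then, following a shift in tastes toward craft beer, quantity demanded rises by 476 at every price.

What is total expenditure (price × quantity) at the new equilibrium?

159107.76

Solve the original market: 1609 - 4p = p - 46, hence p = 331 and q = 285.
After the shift, demand is qd = 2085 - 4p and supply is qs = p - 57.
Setting them equal: 2085 - 4p = p - 57 → 2142 = 5p, so p = 428.4 and q = 371.4.
New expenditure = 428.4 × 371.4 = 159107.76.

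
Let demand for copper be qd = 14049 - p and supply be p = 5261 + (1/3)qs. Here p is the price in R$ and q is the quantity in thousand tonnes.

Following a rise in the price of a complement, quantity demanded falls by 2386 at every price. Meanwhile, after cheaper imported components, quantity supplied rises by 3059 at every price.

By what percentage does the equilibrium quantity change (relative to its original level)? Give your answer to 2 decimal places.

-15.55

Initially, 14049 - p = 3p - 15783, so 29832 = 4p and p = 7458, q = 6591.
The new curves are qd = 11663 - p (demand) and qs = 3p - 12724 (supply).
Clearing the new market: 11663 - p = 3p - 12724, so p = 6096.75 and q = 5566.25.
%Δq = (5566.25 − 6591) / 6591 × 100 = -15.55%.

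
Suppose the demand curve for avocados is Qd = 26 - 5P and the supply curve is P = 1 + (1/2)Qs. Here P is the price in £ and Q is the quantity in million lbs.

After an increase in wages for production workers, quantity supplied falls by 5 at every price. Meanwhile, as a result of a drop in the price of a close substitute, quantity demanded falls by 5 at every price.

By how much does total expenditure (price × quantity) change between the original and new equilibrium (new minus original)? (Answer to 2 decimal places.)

Initially, 26 - 5P = 2P - 2, so 28 = 7P and P = 4, Q = 6.
After the shift, demand is Qd = 21 - 5P and supply is Qs = 2P - 7.
Clearing the new market: 21 - 5P = 2P - 7, so P = 4 and Q = 1.
Expenditure moves from 4×6 = 24 to 4×1 = 4; change = -20.00.

-20.00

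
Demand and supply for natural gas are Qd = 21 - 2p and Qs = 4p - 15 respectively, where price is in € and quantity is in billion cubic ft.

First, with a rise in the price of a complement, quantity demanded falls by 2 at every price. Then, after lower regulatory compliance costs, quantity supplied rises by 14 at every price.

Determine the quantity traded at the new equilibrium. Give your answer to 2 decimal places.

Initially, 21 - 2p = 4p - 15, so 36 = 6p and p = 6, Q = 9.
After the shift, demand is Qd = 19 - 2p and supply is Qs = 4p - 1.
Clearing the new market: 19 - 2p = 4p - 1, so p = 10/3 ≈ 3.3333 and Q = 37/3 ≈ 12.3333.

12.33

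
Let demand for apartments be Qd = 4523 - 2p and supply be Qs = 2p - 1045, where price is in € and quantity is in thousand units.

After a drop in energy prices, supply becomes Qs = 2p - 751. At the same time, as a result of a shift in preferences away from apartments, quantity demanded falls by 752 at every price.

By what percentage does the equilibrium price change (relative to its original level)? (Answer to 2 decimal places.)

-18.79

Original equilibrium: 4523 - 2p = 2p - 1045 gives 5568 = 4p, so p = 1392 and Q = 1739.
The shock moves the curves to Qd = 3771 - 2p and Qs = 2p - 751.
Equate the new curves: 3771 - 2p = 2p - 751, giving 4522 = 4p, p = 1130.5, Q = 1510.
%Δp = (1130.5 − 1392) / 1392 × 100 = -18.79%.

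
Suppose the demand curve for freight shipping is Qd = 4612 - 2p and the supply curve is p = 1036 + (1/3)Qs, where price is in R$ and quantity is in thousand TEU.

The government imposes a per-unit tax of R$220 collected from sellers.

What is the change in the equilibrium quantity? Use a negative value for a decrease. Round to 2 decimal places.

-264.00

Initially, 4612 - 2p = 3p - 3108, so 7720 = 5p and p = 1544, Q = 1524.
Since sellers keep the price net of the tax, the effective supply curve becomes Qs = 3p - 3768.
Setting them equal: 4612 - 2p = 3p - 3768 → 8380 = 5p, so p = 1676 and Q = 1260.
ΔQ = 1260 − 1524 = -264.00.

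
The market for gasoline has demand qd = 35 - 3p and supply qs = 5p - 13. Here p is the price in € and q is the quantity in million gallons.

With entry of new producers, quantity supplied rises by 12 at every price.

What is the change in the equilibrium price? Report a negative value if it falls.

-1.5

Before the shock: 35 - 3p = 5p - 13 ⇒ 48 = 8p ⇒ p = 6, q = 17.
After the shift, demand is qd = 35 - 3p and supply is qs = 5p - 1.
Setting them equal: 35 - 3p = 5p - 1 → 36 = 8p, so p = 4.5 and q = 21.5.
Δp = 4.5 − 6 = -1.5.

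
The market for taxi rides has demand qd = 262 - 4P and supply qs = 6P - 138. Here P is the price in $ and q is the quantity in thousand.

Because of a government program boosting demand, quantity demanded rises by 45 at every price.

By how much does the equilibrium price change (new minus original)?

+4.5

Initially, 262 - 4P = 6P - 138, so 400 = 10P and P = 40, q = 102.
With the change applied: demand qd = 307 - 4P, supply qs = 6P - 138.
Setting them equal: 307 - 4P = 6P - 138 → 445 = 10P, so P = 44.5 and q = 129.
ΔP = 44.5 − 40 = +4.5.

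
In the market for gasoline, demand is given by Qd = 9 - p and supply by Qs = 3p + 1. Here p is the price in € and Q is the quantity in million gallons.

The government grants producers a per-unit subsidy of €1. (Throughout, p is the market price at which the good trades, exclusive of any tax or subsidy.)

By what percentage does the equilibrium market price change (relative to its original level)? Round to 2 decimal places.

Solve the original market: 9 - p = 3p + 1, hence p = 2 and Q = 7.
Since sellers receive the price plus the subsidy, the effective supply curve becomes Qs = 3p + 4.
Clearing the new market: 9 - p = 3p + 4, so p = 1.25 and Q = 7.75.
%Δp = (1.25 − 2) / 2 × 100 = -37.50%.

-37.50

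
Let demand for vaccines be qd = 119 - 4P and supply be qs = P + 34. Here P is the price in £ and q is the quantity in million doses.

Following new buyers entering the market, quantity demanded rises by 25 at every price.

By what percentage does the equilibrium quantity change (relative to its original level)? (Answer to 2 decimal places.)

Initially, 119 - 4P = P + 34, so 85 = 5P and P = 17, q = 51.
With the change applied: demand qd = 144 - 4P, supply qs = P + 34.
New equilibrium: 144 - 4P = P + 34 ⇒ 110 = 5P ⇒ P = 22, q = 56.
%Δq = (56 − 51) / 51 × 100 = +9.80%.

+9.80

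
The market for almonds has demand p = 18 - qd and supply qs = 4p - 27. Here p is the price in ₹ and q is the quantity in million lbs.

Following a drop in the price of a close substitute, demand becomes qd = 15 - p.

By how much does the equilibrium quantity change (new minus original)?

Solve the original market: 18 - p = 4p - 27, hence p = 9 and q = 9.
With the change applied: demand qd = 15 - p, supply qs = 4p - 27.
Setting them equal: 15 - p = 4p - 27 → 42 = 5p, so p = 8.4 and q = 6.6.
Δq = 6.6 − 9 = -2.4.

-2.4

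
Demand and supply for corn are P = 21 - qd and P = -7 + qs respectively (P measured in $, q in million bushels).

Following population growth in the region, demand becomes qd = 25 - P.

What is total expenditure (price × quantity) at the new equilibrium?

Solve the original market: 21 - P = P + 7, hence P = 7 and q = 14.
With the change applied: demand qd = 25 - P, supply qs = P + 7.
Setting them equal: 25 - P = P + 7 → 18 = 2P, so P = 9 and q = 16.
New expenditure = 9 × 16 = 144.

144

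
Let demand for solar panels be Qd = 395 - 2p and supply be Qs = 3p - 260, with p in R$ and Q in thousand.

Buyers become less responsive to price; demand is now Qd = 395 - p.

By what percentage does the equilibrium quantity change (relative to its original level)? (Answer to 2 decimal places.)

+73.87

Initially, 395 - 2p = 3p - 260, so 655 = 5p and p = 131, Q = 133.
With the change applied: demand Qd = 395 - p, supply Qs = 3p - 260.
Setting them equal: 395 - p = 3p - 260 → 655 = 4p, so p = 163.75 and Q = 231.25.
%ΔQ = (231.25 − 133) / 133 × 100 = +73.87%.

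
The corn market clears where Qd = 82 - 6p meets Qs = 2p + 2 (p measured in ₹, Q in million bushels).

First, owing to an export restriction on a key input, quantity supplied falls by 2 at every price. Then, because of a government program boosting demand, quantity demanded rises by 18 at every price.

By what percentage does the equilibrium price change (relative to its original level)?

Initially, 82 - 6p = 2p + 2, so 80 = 8p and p = 10, Q = 22.
With the change applied: demand Qd = 100 - 6p, supply Qs = 2p.
Clearing the new market: 100 - 6p = 2p, so p = 12.5 and Q = 25.
%Δp = (12.5 − 10) / 10 × 100 = +25%.

+25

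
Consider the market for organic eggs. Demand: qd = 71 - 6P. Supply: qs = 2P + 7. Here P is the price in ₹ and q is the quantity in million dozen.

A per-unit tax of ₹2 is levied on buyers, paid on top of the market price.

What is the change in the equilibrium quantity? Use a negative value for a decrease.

-3

Initially, 71 - 6P = 2P + 7, so 64 = 8P and P = 8, q = 23.
Since buyers pay the price plus the tax, the effective demand curve becomes qd = 59 - 6P.
Equate the new curves: 59 - 6P = 2P + 7, giving 52 = 8P, P = 6.5, q = 20.
Δq = 20 − 23 = -3.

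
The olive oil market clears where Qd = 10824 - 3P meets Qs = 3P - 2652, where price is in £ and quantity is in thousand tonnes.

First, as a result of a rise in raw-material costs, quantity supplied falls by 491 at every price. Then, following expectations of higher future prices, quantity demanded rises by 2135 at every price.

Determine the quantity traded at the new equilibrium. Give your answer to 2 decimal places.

4908.00

Solve the original market: 10824 - 3P = 3P - 2652, hence P = 2246 and Q = 4086.
After the shift, demand is Qd = 12959 - 3P and supply is Qs = 3P - 3143.
Setting them equal: 12959 - 3P = 3P - 3143 → 16102 = 6P, so P = 8051/3 ≈ 2683.6667 and Q = 4908.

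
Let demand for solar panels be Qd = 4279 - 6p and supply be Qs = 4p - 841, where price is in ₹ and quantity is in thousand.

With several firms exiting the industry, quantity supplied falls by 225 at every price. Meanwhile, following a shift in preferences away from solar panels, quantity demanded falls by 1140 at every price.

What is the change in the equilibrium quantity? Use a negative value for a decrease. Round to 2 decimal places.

-591.00

Initially, 4279 - 6p = 4p - 841, so 5120 = 10p and p = 512, Q = 1207.
After the shift, demand is Qd = 3139 - 6p and supply is Qs = 4p - 1066.
Setting them equal: 3139 - 6p = 4p - 1066 → 4205 = 10p, so p = 420.5 and Q = 616.
ΔQ = 616 − 1207 = -591.00.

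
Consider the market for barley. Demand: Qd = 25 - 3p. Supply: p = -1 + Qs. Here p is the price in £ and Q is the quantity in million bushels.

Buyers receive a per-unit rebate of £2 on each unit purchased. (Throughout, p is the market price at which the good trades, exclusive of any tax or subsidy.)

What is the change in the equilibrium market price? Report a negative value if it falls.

Solve the original market: 25 - 3p = p + 1, hence p = 6 and Q = 7.
Since buyers' out-of-pocket price is the market price minus the rebate, the effective demand curve becomes Qd = 31 - 3p.
Clearing the new market: 31 - 3p = p + 1, so p = 7.5 and Q = 8.5.
Δp = 7.5 − 6 = +1.5.

+1.5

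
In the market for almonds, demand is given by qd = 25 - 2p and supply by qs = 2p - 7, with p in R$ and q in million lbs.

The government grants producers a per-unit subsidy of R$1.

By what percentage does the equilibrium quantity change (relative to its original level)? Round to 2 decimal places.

+11.11

Initially, 25 - 2p = 2p - 7, so 32 = 4p and p = 8, q = 9.
Since sellers receive the price plus the subsidy, the effective supply curve becomes qs = 2p - 5.
Clearing the new market: 25 - 2p = 2p - 5, so p = 7.5 and q = 10.
%Δq = (10 − 9) / 9 × 100 = +11.11%.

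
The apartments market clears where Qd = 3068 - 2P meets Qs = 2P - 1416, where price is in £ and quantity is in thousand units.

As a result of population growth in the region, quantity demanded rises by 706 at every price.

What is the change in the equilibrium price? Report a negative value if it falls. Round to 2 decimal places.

Initially, 3068 - 2P = 2P - 1416, so 4484 = 4P and P = 1121, Q = 826.
With the change applied: demand Qd = 3774 - 2P, supply Qs = 2P - 1416.
Equate the new curves: 3774 - 2P = 2P - 1416, giving 5190 = 4P, P = 1297.5, Q = 1179.
ΔP = 1297.5 − 1121 = +176.50.

+176.50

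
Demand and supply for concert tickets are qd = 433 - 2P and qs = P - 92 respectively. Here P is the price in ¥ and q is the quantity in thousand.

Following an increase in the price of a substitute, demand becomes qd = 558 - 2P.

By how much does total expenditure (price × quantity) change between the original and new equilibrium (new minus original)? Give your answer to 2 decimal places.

Solve the original market: 433 - 2P = P - 92, hence P = 175 and q = 83.
The new curves are qd = 558 - 2P (demand) and qs = P - 92 (supply).
Clearing the new market: 558 - 2P = P - 92, so P = 650/3 ≈ 216.6667 and q = 374/3 ≈ 124.6667.
Expenditure moves from 175×83 = 14525 to 216.6667×124.6667 = 27011.1111; change = +12486.11.

+12486.11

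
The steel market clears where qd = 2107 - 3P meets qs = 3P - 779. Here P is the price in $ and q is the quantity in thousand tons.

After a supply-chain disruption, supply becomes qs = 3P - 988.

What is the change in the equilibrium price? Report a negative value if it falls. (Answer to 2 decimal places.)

+34.83

Initially, 2107 - 3P = 3P - 779, so 2886 = 6P and P = 481, q = 664.
After the shift, demand is qd = 2107 - 3P and supply is qs = 3P - 988.
Equate the new curves: 2107 - 3P = 3P - 988, giving 3095 = 6P, P = 3095/6 ≈ 515.8333, q = 559.5.
ΔP = 515.8333 − 481 = +34.83.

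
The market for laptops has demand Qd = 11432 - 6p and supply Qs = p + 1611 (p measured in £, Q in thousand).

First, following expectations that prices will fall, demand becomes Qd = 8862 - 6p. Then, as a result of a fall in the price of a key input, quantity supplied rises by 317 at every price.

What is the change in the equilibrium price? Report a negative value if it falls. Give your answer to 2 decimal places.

Initially, 11432 - 6p = p + 1611, so 9821 = 7p and p = 1403, Q = 3014.
With the change applied: demand Qd = 8862 - 6p, supply Qs = p + 1928.
New equilibrium: 8862 - 6p = p + 1928 ⇒ 6934 = 7p ⇒ p = 6934/7 ≈ 990.5714, Q = 20430/7 ≈ 2918.5714.
Δp = 990.5714 − 1403 = -412.43.

-412.43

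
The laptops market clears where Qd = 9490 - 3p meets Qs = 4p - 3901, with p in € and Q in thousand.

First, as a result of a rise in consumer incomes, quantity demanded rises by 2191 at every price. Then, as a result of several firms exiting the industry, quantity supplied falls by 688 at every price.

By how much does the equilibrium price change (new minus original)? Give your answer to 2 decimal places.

Initially, 9490 - 3p = 4p - 3901, so 13391 = 7p and p = 1913, Q = 3751.
The new curves are Qd = 11681 - 3p (demand) and Qs = 4p - 4589 (supply).
Equate the new curves: 11681 - 3p = 4p - 4589, giving 16270 = 7p, p = 16270/7 ≈ 2324.2857, Q = 32957/7 ≈ 4708.1429.
Δp = 2324.2857 − 1913 = +411.29.

+411.29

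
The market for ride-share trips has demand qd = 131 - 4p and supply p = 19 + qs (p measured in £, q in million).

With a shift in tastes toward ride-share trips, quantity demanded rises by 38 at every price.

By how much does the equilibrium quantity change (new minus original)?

+7.6

Solve the original market: 131 - 4p = p - 19, hence p = 30 and q = 11.
After the shift, demand is qd = 169 - 4p and supply is qs = p - 19.
New equilibrium: 169 - 4p = p - 19 ⇒ 188 = 5p ⇒ p = 37.6, q = 18.6.
Δq = 18.6 − 11 = +7.6.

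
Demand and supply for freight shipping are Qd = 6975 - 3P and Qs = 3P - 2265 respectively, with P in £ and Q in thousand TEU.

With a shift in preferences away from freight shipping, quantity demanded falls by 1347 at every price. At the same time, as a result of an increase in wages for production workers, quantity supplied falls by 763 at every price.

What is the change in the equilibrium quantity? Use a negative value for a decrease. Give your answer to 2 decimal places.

-1055.00

Before the shock: 6975 - 3P = 3P - 2265 ⇒ 9240 = 6P ⇒ P = 1540, Q = 2355.
After the shift, demand is Qd = 5628 - 3P and supply is Qs = 3P - 3028.
Equate the new curves: 5628 - 3P = 3P - 3028, giving 8656 = 6P, P = 4328/3 ≈ 1442.6667, Q = 1300.
ΔQ = 1300 − 2355 = -1055.00.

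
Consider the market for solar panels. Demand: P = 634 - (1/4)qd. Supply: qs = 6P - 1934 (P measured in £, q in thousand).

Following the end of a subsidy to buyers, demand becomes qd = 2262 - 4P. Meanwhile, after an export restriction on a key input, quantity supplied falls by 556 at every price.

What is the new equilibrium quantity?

Initially, 2536 - 4P = 6P - 1934, so 4470 = 10P and P = 447, q = 748.
The new curves are qd = 2262 - 4P (demand) and qs = 6P - 2490 (supply).
Setting them equal: 2262 - 4P = 6P - 2490 → 4752 = 10P, so P = 475.2 and q = 361.2.

361.2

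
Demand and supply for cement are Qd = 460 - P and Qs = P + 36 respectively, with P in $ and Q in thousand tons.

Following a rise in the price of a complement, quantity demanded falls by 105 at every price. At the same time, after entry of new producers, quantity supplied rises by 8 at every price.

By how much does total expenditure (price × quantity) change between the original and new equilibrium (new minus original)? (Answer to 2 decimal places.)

Solve the original market: 460 - P = P + 36, hence P = 212 and Q = 248.
With the change applied: demand Qd = 355 - P, supply Qs = P + 44.
Setting them equal: 355 - P = P + 44 → 311 = 2P, so P = 155.5 and Q = 199.5.
Expenditure moves from 212×248 = 52576 to 155.5×199.5 = 31022.25; change = -21553.75.

-21553.75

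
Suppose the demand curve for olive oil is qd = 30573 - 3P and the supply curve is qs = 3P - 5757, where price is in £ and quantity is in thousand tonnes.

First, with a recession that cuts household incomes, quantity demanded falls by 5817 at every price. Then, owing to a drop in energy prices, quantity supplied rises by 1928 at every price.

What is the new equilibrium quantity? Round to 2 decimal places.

Solve the original market: 30573 - 3P = 3P - 5757, hence P = 6055 and q = 12408.
With the change applied: demand qd = 24756 - 3P, supply qs = 3P - 3829.
New equilibrium: 24756 - 3P = 3P - 3829 ⇒ 28585 = 6P ⇒ P = 28585/6 ≈ 4764.1667, q = 10463.5.

10463.50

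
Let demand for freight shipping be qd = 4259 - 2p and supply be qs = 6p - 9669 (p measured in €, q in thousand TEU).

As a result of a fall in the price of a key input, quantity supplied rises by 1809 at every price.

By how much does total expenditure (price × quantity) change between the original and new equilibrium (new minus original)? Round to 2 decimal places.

+509403.09

Initially, 4259 - 2p = 6p - 9669, so 13928 = 8p and p = 1741, q = 777.
The new curves are qd = 4259 - 2p (demand) and qs = 6p - 7860 (supply).
Clearing the new market: 4259 - 2p = 6p - 7860, so p = 1514.875 and q = 1229.25.
Expenditure moves from 1741×777 = 1352757 to 1514.875×1229.25 = 1862160.09375; change = +509403.09.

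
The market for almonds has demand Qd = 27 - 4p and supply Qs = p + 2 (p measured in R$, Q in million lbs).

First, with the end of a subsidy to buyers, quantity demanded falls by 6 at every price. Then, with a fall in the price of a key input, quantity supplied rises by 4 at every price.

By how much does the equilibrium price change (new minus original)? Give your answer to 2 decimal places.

-2.00

Original equilibrium: 27 - 4p = p + 2 gives 25 = 5p, so p = 5 and Q = 7.
The shock moves the curves to Qd = 21 - 4p and Qs = p + 6.
Clearing the new market: 21 - 4p = p + 6, so p = 3 and Q = 9.
Δp = 3 − 5 = -2.00.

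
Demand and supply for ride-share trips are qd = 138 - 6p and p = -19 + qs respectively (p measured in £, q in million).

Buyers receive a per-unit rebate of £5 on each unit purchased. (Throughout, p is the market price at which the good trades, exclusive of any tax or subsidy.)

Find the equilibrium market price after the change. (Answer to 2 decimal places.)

Initially, 138 - 6p = p + 19, so 119 = 7p and p = 17, q = 36.
Since buyers' out-of-pocket price is the market price minus the rebate, the effective demand curve becomes qd = 168 - 6p.
Setting them equal: 168 - 6p = p + 19 → 149 = 7p, so p = 149/7 ≈ 21.2857 and q = 282/7 ≈ 40.2857.

21.29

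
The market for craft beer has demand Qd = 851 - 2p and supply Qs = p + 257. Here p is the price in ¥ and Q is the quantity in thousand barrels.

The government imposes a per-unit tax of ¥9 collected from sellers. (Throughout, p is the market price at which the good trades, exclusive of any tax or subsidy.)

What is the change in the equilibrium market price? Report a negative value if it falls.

Original equilibrium: 851 - 2p = p + 257 gives 594 = 3p, so p = 198 and Q = 455.
Since sellers keep the price net of the tax, the effective supply curve becomes Qs = p + 248.
Clearing the new market: 851 - 2p = p + 248, so p = 201 and Q = 449.
Δp = 201 − 198 = +3.

+3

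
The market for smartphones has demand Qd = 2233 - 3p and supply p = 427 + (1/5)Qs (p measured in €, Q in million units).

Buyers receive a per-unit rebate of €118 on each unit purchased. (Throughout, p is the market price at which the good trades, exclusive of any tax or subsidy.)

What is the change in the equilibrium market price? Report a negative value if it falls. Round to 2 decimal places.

+44.25

Solve the original market: 2233 - 3p = 5p - 2135, hence p = 546 and Q = 595.
Since buyers' out-of-pocket price is the market price minus the rebate, the effective demand curve becomes Qd = 2587 - 3p.
Setting them equal: 2587 - 3p = 5p - 2135 → 4722 = 8p, so p = 590.25 and Q = 816.25.
Δp = 590.25 − 546 = +44.25.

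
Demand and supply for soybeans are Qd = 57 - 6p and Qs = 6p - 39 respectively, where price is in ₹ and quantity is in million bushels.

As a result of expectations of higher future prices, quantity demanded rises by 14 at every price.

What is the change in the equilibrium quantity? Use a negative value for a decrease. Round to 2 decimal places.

Solve the original market: 57 - 6p = 6p - 39, hence p = 8 and Q = 9.
With the change applied: demand Qd = 71 - 6p, supply Qs = 6p - 39.
Clearing the new market: 71 - 6p = 6p - 39, so p = 55/6 ≈ 9.1667 and Q = 16.
ΔQ = 16 − 9 = +7.00.

+7.00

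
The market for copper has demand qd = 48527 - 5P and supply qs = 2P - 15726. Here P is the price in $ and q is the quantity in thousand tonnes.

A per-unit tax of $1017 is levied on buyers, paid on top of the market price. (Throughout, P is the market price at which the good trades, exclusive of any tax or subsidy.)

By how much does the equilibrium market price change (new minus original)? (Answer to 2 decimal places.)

Initially, 48527 - 5P = 2P - 15726, so 64253 = 7P and P = 9179, q = 2632.
Since buyers pay the price plus the tax, the effective demand curve becomes qd = 43442 - 5P.
Equate the new curves: 43442 - 5P = 2P - 15726, giving 59168 = 7P, P = 59168/7 ≈ 8452.5714, q = 8254/7 ≈ 1179.1429.
ΔP = 8452.5714 − 9179 = -726.43.

-726.43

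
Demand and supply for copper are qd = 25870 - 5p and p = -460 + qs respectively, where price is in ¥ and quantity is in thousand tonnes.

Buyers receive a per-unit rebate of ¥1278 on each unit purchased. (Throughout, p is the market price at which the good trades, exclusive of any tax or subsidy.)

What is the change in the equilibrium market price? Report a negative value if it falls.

Original equilibrium: 25870 - 5p = p + 460 gives 25410 = 6p, so p = 4235 and q = 4695.
Since buyers' out-of-pocket price is the market price minus the rebate, the effective demand curve becomes qd = 32260 - 5p.
Equate the new curves: 32260 - 5p = p + 460, giving 31800 = 6p, p = 5300, q = 5760.
Δp = 5300 − 4235 = +1065.

+1065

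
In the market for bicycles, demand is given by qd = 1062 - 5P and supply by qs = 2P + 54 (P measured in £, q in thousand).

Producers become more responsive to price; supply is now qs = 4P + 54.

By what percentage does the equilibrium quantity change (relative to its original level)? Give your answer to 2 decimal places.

Original equilibrium: 1062 - 5P = 2P + 54 gives 1008 = 7P, so P = 144 and q = 342.
The shock moves the curves to qd = 1062 - 5P and qs = 4P + 54.
New equilibrium: 1062 - 5P = 4P + 54 ⇒ 1008 = 9P ⇒ P = 112, q = 502.
%Δq = (502 − 342) / 342 × 100 = +46.78%.

+46.78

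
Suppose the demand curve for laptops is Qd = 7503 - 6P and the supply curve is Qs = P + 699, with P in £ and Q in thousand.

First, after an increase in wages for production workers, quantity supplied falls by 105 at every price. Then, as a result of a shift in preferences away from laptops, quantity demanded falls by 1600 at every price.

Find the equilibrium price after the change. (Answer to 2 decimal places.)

Original equilibrium: 7503 - 6P = P + 699 gives 6804 = 7P, so P = 972 and Q = 1671.
The new curves are Qd = 5903 - 6P (demand) and Qs = P + 594 (supply).
Setting them equal: 5903 - 6P = P + 594 → 5309 = 7P, so P = 5309/7 ≈ 758.4286 and Q = 9467/7 ≈ 1352.4286.

758.43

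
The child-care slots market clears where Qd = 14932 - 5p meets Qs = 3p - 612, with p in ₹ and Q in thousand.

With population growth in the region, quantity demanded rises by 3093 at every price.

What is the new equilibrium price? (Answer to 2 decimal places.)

2329.63

Initially, 14932 - 5p = 3p - 612, so 15544 = 8p and p = 1943, Q = 5217.
With the change applied: demand Qd = 18025 - 5p, supply Qs = 3p - 612.
Clearing the new market: 18025 - 5p = 3p - 612, so p = 2329.625 and Q = 6376.875.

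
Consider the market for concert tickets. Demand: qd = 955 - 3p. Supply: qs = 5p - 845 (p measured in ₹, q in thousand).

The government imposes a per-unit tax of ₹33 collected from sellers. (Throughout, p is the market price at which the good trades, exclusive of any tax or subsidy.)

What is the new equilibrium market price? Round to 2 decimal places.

245.63

Solve the original market: 955 - 3p = 5p - 845, hence p = 225 and q = 280.
Since sellers keep the price net of the tax, the effective supply curve becomes qs = 5p - 1010.
Setting them equal: 955 - 3p = 5p - 1010 → 1965 = 8p, so p = 245.625 and q = 218.125.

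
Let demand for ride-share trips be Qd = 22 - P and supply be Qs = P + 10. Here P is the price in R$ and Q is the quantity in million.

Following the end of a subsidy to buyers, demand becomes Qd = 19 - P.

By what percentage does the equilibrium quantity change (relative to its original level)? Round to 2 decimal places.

Initially, 22 - P = P + 10, so 12 = 2P and P = 6, Q = 16.
The shock moves the curves to Qd = 19 - P and Qs = P + 10.
Setting them equal: 19 - P = P + 10 → 9 = 2P, so P = 4.5 and Q = 14.5.
%ΔQ = (14.5 − 16) / 16 × 100 = -9.38%.

-9.38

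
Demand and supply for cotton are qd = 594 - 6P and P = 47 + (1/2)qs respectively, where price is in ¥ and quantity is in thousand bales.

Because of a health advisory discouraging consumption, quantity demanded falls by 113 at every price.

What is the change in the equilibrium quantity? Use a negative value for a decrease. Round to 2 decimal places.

Original equilibrium: 594 - 6P = 2P - 94 gives 688 = 8P, so P = 86 and q = 78.
The shock moves the curves to qd = 481 - 6P and qs = 2P - 94.
Setting them equal: 481 - 6P = 2P - 94 → 575 = 8P, so P = 71.875 and q = 49.75.
Δq = 49.75 − 78 = -28.25.

-28.25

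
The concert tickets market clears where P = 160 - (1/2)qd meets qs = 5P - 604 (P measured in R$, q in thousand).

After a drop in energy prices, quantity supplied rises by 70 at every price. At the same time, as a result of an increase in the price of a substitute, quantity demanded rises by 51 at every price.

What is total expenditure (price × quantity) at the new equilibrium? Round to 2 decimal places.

Before the shock: 320 - 2P = 5P - 604 ⇒ 924 = 7P ⇒ P = 132, q = 56.
The shock moves the curves to qd = 371 - 2P and qs = 5P - 534.
Setting them equal: 371 - 2P = 5P - 534 → 905 = 7P, so P = 905/7 ≈ 129.2857 and q = 787/7 ≈ 112.4286.
New expenditure = 129.2857 × 112.4286 = 14535.41.

14535.41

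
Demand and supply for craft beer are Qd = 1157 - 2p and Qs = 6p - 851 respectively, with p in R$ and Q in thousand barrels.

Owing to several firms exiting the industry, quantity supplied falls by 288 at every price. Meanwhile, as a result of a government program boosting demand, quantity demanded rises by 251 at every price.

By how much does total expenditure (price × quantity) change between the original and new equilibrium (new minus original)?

+81141.71875

Before the shock: 1157 - 2p = 6p - 851 ⇒ 2008 = 8p ⇒ p = 251, Q = 655.
With the change applied: demand Qd = 1408 - 2p, supply Qs = 6p - 1139.
Clearing the new market: 1408 - 2p = 6p - 1139, so p = 318.375 and Q = 771.25.
Expenditure moves from 251×655 = 164405 to 318.375×771.25 = 245546.71875; change = +81141.71875.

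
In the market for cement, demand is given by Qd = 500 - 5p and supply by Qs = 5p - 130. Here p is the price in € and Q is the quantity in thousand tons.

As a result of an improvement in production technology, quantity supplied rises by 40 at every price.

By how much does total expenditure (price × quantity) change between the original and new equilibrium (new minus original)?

Initially, 500 - 5p = 5p - 130, so 630 = 10p and p = 63, Q = 185.
The new curves are Qd = 500 - 5p (demand) and Qs = 5p - 90 (supply).
New equilibrium: 500 - 5p = 5p - 90 ⇒ 590 = 10p ⇒ p = 59, Q = 205.
Expenditure moves from 63×185 = 11655 to 59×205 = 12095; change = +440.

+440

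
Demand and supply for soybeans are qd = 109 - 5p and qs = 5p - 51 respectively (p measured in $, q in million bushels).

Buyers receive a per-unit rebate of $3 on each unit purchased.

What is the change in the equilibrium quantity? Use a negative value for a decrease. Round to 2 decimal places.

Initially, 109 - 5p = 5p - 51, so 160 = 10p and p = 16, q = 29.
Since buyers' out-of-pocket price is the market price minus the rebate, the effective demand curve becomes qd = 124 - 5p.
Clearing the new market: 124 - 5p = 5p - 51, so p = 17.5 and q = 36.5.
Δq = 36.5 − 29 = +7.50.

+7.50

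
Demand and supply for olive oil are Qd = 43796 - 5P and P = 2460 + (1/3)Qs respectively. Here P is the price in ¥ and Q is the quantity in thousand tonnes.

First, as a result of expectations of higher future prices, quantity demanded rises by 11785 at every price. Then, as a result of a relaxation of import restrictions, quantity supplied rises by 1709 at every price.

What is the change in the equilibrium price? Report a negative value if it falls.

+1259.5

Before the shock: 43796 - 5P = 3P - 7380 ⇒ 51176 = 8P ⇒ P = 6397, Q = 11811.
The new curves are Qd = 55581 - 5P (demand) and Qs = 3P - 5671 (supply).
New equilibrium: 55581 - 5P = 3P - 5671 ⇒ 61252 = 8P ⇒ P = 7656.5, Q = 17298.5.
ΔP = 7656.5 − 6397 = +1259.5.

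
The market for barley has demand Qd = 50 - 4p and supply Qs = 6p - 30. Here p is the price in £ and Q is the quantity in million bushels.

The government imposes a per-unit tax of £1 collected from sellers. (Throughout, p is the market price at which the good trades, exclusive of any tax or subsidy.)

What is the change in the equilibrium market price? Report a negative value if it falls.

+0.6

Solve the original market: 50 - 4p = 6p - 30, hence p = 8 and Q = 18.
Since sellers keep the price net of the tax, the effective supply curve becomes Qs = 6p - 36.
Clearing the new market: 50 - 4p = 6p - 36, so p = 8.6 and Q = 15.6.
Δp = 8.6 − 8 = +0.6.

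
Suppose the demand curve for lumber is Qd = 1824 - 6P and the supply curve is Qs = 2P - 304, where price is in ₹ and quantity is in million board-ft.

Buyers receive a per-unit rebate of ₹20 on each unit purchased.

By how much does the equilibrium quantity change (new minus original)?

+30

Initially, 1824 - 6P = 2P - 304, so 2128 = 8P and P = 266, Q = 228.
Since buyers' out-of-pocket price is the market price minus the rebate, the effective demand curve becomes Qd = 1944 - 6P.
Clearing the new market: 1944 - 6P = 2P - 304, so P = 281 and Q = 258.
ΔQ = 258 − 228 = +30.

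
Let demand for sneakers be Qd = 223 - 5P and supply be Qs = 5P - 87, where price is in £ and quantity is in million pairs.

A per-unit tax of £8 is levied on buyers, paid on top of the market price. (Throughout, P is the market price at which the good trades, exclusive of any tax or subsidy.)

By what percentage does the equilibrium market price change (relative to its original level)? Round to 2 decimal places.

-12.90

Initially, 223 - 5P = 5P - 87, so 310 = 10P and P = 31, Q = 68.
Since buyers pay the price plus the tax, the effective demand curve becomes Qd = 183 - 5P.
Clearing the new market: 183 - 5P = 5P - 87, so P = 27 and Q = 48.
%ΔP = (27 − 31) / 31 × 100 = -12.90%.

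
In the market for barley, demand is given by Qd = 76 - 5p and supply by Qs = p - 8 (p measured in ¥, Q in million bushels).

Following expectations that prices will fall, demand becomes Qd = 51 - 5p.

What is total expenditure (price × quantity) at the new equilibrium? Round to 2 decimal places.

18.03

Original equilibrium: 76 - 5p = p - 8 gives 84 = 6p, so p = 14 and Q = 6.
With the change applied: demand Qd = 51 - 5p, supply Qs = p - 8.
Setting them equal: 51 - 5p = p - 8 → 59 = 6p, so p = 59/6 ≈ 9.8333 and Q = 11/6 ≈ 1.8333.
New expenditure = 9.8333 × 1.8333 = 18.03.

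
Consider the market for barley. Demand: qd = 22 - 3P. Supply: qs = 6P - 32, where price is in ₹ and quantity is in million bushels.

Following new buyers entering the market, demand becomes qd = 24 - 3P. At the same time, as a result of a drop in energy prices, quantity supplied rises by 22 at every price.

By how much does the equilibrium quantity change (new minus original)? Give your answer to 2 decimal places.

+8.67

Original equilibrium: 22 - 3P = 6P - 32 gives 54 = 9P, so P = 6 and q = 4.
With the change applied: demand qd = 24 - 3P, supply qs = 6P - 10.
Setting them equal: 24 - 3P = 6P - 10 → 34 = 9P, so P = 34/9 ≈ 3.7778 and q = 38/3 ≈ 12.6667.
Δq = 12.6667 − 4 = +8.67.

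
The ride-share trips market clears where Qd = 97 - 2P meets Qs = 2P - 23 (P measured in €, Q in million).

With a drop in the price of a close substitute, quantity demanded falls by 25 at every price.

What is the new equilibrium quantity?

Solve the original market: 97 - 2P = 2P - 23, hence P = 30 and Q = 37.
The new curves are Qd = 72 - 2P (demand) and Qs = 2P - 23 (supply).
New equilibrium: 72 - 2P = 2P - 23 ⇒ 95 = 4P ⇒ P = 23.75, Q = 24.5.

24.5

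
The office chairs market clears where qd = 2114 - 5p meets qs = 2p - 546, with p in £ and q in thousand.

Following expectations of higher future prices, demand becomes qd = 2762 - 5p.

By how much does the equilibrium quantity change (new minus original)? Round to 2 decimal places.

+185.14

Initially, 2114 - 5p = 2p - 546, so 2660 = 7p and p = 380, q = 214.
The shock moves the curves to qd = 2762 - 5p and qs = 2p - 546.
New equilibrium: 2762 - 5p = 2p - 546 ⇒ 3308 = 7p ⇒ p = 3308/7 ≈ 472.5714, q = 2794/7 ≈ 399.1429.
Δq = 399.1429 − 214 = +185.14.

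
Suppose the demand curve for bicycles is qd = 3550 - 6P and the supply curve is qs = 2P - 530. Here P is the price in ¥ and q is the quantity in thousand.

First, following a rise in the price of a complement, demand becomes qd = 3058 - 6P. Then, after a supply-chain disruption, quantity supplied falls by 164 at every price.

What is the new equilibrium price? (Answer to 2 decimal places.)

469.00

Initially, 3550 - 6P = 2P - 530, so 4080 = 8P and P = 510, q = 490.
With the change applied: demand qd = 3058 - 6P, supply qs = 2P - 694.
New equilibrium: 3058 - 6P = 2P - 694 ⇒ 3752 = 8P ⇒ P = 469, q = 244.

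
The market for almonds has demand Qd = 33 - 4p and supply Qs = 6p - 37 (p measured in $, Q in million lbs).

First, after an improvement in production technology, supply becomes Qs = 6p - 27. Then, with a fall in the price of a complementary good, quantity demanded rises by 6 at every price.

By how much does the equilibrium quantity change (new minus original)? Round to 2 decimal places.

Initially, 33 - 4p = 6p - 37, so 70 = 10p and p = 7, Q = 5.
The new curves are Qd = 39 - 4p (demand) and Qs = 6p - 27 (supply).
Equate the new curves: 39 - 4p = 6p - 27, giving 66 = 10p, p = 6.6, Q = 12.6.
ΔQ = 12.6 − 5 = +7.60.

+7.60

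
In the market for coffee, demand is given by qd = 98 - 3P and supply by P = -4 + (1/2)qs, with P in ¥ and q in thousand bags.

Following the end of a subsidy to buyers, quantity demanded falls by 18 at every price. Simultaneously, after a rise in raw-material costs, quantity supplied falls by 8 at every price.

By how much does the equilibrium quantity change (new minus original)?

Original equilibrium: 98 - 3P = 2P + 8 gives 90 = 5P, so P = 18 and q = 44.
After the shift, demand is qd = 80 - 3P and supply is qs = 2P.
Equate the new curves: 80 - 3P = 2P, giving 80 = 5P, P = 16, q = 32.
Δq = 32 − 44 = -12.

-12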